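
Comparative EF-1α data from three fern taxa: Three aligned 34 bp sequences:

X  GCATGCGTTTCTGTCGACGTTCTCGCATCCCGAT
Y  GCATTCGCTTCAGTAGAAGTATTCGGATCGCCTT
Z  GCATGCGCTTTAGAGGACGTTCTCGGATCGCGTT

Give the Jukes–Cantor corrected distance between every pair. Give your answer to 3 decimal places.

d(X,Y) = 0.423, d(X,Z) = 0.282, d(Y,Z) = 0.282

X–Y: 11/34 sites differ → p ≈ 0.323529, d = −0.75 ln(1 − 0.431372) = 0.423397 ≈ 0.423.
X–Z: 8/34 sites differ → p ≈ 0.235294, d = −0.75 ln(1 − 0.313725) = 0.282358 ≈ 0.282.
Y–Z: 8/34 sites differ → p ≈ 0.235294, d = −0.75 ln(1 − 0.313725) = 0.282358 ≈ 0.282.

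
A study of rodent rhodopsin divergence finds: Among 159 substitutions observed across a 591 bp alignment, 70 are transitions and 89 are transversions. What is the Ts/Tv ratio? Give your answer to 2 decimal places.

0.79

R = 70/89 = 0.786516… ≈ 0.79 (to 2 d.p.).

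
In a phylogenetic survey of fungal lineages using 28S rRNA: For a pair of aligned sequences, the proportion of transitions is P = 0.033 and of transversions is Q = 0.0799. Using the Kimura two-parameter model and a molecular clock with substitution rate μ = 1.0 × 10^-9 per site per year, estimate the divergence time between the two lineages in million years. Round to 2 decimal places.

61.19

Under the Kimura two-parameter model, d = −½ ln(1 − 2P − Q) − ¼ ln(1 − 2Q).
1 − 2P − Q = 0.8541, giving −½ ln(0.8541) = 0.078853.
1 − 2Q = 0.8402, giving −¼ ln(0.8402) = 0.043529.
d = 0.078853 + 0.043529 = 0.122382.
Under a molecular clock d = 2μt, so t = d/(2μ) = 0.122382 / (2 × 1.0 × 10^-9) = 61.19 million years.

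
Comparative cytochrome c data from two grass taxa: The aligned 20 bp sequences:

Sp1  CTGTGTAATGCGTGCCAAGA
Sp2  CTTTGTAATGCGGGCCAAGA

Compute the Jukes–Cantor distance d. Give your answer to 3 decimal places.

0.107

The sequences differ at 2 of 20 sites (3, 13), so p = 2/20 = 0.1.
d = −(3/4) ln(1 − 4p/3) = −0.75 ln(1 − 0.133333) = −0.75 ln(0.866667)
  = −0.75 × (-0.143100) = 0.107325 substitutions/site.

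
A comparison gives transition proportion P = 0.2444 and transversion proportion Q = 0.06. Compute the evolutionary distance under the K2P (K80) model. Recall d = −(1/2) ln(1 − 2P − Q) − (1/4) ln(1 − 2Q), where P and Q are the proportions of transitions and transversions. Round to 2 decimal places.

Under the Kimura two-parameter model, d = −½ ln(1 − 2P − Q) − ¼ ln(1 − 2Q).
1 − 2P − Q = 0.4512, giving −½ ln(0.4512) = 0.397922.
1 − 2Q = 0.88, giving −¼ ln(0.88) = 0.031958.
d = 0.397922 + 0.031958 = 0.429880.

0.43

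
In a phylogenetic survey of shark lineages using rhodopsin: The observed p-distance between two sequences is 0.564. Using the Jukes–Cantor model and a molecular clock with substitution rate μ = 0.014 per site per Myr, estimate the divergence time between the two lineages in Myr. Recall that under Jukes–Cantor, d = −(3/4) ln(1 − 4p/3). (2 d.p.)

d = −(3/4) ln(1 − 4p/3) = −0.75 ln(1 − 0.752) = −0.75 ln(0.248)
  = −0.75 × (-1.394327) = 1.045745 substitutions/site.
Under a molecular clock d = 2μt, so t = d/(2μ) = 1.045745 / (2 × 0.014) = 37.35 Myr.

37.35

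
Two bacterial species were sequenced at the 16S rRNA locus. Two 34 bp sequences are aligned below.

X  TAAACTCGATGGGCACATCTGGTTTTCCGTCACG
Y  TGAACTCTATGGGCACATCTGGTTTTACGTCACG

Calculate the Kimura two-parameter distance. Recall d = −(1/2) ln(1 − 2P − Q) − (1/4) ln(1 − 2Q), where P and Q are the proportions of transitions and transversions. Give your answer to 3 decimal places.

Of 34 sites, 1 differences are transitions and 2 are transversions, so P = 1/34 ≈ 0.029412 and Q = 2/34 ≈ 0.058824.
Under the Kimura two-parameter model, d = −½ ln(1 − 2P − Q) − ¼ ln(1 − 2Q).
1 − 2P − Q = 0.882352, giving −½ ln(0.882352) = 0.062582.
1 − 2Q = 0.882352, giving −¼ ln(0.882352) = 0.031291.
d = 0.062582 + 0.031291 = 0.093873.

0.094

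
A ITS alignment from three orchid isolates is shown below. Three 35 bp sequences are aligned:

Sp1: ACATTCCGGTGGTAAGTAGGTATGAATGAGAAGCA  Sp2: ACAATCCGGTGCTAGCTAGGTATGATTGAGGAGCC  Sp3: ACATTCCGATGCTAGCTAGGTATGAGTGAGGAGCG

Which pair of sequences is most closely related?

Sp1–Sp2: 7/35 differ, p = 0.200, d = 0.233.
Sp1–Sp3: 7/35 differ, p = 0.200, d = 0.233.
Sp2–Sp3: 4/35 differ, p = 0.114, d = 0.124.
The smallest distance is between Sp2 and Sp3.

Sp2 and Sp3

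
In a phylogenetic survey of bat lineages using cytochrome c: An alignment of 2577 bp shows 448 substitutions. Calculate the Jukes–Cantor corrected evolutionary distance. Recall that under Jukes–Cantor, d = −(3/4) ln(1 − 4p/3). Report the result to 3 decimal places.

p = 448/2577 ≈ 0.173846.
d = −(3/4) ln(1 − 4p/3) = −0.75 ln(1 − 0.231795) = −0.75 ln(0.768205)
  = −0.75 × (-0.263699) = 0.197774 substitutions/site.

0.198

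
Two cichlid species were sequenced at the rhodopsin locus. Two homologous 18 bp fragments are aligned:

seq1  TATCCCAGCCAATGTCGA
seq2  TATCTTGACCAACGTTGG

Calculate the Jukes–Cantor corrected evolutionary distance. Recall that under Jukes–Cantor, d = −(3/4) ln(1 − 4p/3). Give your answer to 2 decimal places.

The sequences differ at 7 of 18 sites (5, 6, 7, 8, 13, 16, 18), so p = 7/18 ≈ 0.388889.
d = −(3/4) ln(1 − 4p/3) = −0.75 ln(1 − 0.518519) = −0.75 ln(0.481481)
  = −0.75 × (-0.730889) = 0.548167 substitutions/site.

0.55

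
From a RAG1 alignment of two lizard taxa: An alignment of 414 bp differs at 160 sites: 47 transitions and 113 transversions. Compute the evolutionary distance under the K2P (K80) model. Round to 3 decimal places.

P = 47/414 ≈ 0.113527 and Q = 113/414 ≈ 0.272947.
Under the Kimura two-parameter model, d = −½ ln(1 − 2P − Q) − ¼ ln(1 − 2Q).
1 − 2P − Q = 0.499999, giving −½ ln(0.499999) = 0.346575.
1 − 2Q = 0.454106, giving −¼ ln(0.454106) = 0.197356.
d = 0.346575 + 0.197356 = 0.543931.

0.544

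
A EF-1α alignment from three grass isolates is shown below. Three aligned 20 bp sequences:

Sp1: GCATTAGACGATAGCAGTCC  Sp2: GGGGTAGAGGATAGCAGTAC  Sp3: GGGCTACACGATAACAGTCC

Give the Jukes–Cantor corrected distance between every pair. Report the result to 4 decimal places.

Sp1–Sp2: 5/20 sites differ → p = 0.25, d = −0.75 ln(1 − 0.333333) = 0.304098 ≈ 0.3041.
Sp1–Sp3: 5/20 sites differ → p = 0.25, d = −0.75 ln(1 − 0.333333) = 0.304098 ≈ 0.3041.
Sp2–Sp3: 5/20 sites differ → p = 0.25, d = −0.75 ln(1 − 0.333333) = 0.304098 ≈ 0.3041.

d(Sp1,Sp2) = 0.3041, d(Sp1,Sp3) = 0.3041, d(Sp2,Sp3) = 0.3041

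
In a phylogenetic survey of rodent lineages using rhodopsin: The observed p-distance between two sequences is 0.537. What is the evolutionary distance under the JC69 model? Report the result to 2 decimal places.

0.94

d = −(3/4) ln(1 − 4p/3) = −0.75 ln(1 − 0.716) = −0.75 ln(0.284)
  = −0.75 × (-1.258781) = 0.944086 substitutions/site.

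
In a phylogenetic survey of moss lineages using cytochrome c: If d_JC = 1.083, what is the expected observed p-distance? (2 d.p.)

0.57

p = (3/4)(1 − e^(−4d/3)) = 0.75 × (1 − e^(-1.444)) = 0.75 × (1 − 0.235982) = 0.573014.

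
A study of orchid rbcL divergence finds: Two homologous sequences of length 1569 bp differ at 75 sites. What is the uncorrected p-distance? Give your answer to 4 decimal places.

0.0478

p = 75/1569 = 0.047801… ≈ 0.0478 (to 4 d.p.).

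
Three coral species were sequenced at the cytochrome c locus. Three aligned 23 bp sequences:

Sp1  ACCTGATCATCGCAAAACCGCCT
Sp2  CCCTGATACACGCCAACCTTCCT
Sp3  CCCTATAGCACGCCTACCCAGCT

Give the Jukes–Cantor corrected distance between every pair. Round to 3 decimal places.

Sp1–Sp2: 8/23 sites differ → p ≈ 0.347826, d = −0.75 ln(1 − 0.463768) = 0.467391 ≈ 0.467.
Sp1–Sp3: 12/23 sites differ → p ≈ 0.521739, d = −0.75 ln(1 − 0.695652) = 0.892188 ≈ 0.892.
Sp2–Sp3: 8/23 sites differ → p ≈ 0.347826, d = −0.75 ln(1 − 0.463768) = 0.467391 ≈ 0.467.

d(Sp1,Sp2) = 0.467, d(Sp1,Sp3) = 0.892, d(Sp2,Sp3) = 0.467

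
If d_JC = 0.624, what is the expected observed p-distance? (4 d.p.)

0.4236

p = (3/4)(1 − e^(−4d/3)) = 0.75 × (1 − e^(-0.832)) = 0.75 × (1 − 0.435178) = 0.423617.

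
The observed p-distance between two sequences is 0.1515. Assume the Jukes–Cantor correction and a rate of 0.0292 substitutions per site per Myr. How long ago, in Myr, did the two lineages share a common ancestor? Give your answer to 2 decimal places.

2.90

d = −(3/4) ln(1 − 4p/3) = −0.75 ln(1 − 0.202) = −0.75 ln(0.798)
  = −0.75 × (-0.225647) = 0.169235 substitutions/site.
Under a molecular clock d = 2μt, so t = d/(2μ) = 0.169235 / (2 × 0.0292) = 2.90 Myr.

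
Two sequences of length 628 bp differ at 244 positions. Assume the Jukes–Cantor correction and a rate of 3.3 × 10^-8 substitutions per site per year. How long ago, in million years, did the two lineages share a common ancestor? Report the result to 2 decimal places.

8.29

p = 244/628 ≈ 0.388535.
d = −(3/4) ln(1 − 4p/3) = −0.75 ln(1 − 0.518047) = −0.75 ln(0.481953)
  = −0.75 × (-0.729909) = 0.547432 substitutions/site.
Under a molecular clock d = 2μt, so t = d/(2μ) = 0.547432 / (2 × 3.3 × 10^-8) = 8.29 million years.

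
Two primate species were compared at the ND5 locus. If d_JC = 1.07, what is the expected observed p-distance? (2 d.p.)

0.57

p = (3/4)(1 − e^(−4d/3)) = 0.75 × (1 − e^(-1.426667)) = 0.75 × (1 − 0.240108) = 0.569919.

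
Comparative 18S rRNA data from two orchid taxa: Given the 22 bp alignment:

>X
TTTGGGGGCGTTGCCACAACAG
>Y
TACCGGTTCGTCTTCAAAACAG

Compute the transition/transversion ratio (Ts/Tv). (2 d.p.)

Transitions are A↔G and C↔T; transversions are all other mismatches.
Transitions: 3. Transversions: 6.
R = 3/6 = 0.50.

0.50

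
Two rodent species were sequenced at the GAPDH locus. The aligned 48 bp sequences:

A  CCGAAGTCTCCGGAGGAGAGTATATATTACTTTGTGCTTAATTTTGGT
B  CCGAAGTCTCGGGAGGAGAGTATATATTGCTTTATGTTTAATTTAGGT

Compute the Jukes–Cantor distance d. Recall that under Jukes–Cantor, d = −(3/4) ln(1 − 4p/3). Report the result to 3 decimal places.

The sequences differ at 5 of 48 sites (11, 29, 34, 37, 45), so p = 5/48 ≈ 0.104167.
d = −(3/4) ln(1 − 4p/3) = −0.75 ln(1 − 0.138889) = −0.75 ln(0.861111)
  = −0.75 × (-0.149532) = 0.112149 substitutions/site.

0.112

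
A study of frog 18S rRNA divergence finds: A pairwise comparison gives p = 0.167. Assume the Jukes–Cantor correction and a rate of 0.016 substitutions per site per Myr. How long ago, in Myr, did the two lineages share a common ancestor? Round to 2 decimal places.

5.90

d = −(3/4) ln(1 − 4p/3) = −0.75 ln(1 − 0.222667) = −0.75 ln(0.777333)
  = −0.75 × (-0.251886) = 0.188915 substitutions/site.
Under a molecular clock d = 2μt, so t = d/(2μ) = 0.188915 / (2 × 0.016) = 5.90 Myr.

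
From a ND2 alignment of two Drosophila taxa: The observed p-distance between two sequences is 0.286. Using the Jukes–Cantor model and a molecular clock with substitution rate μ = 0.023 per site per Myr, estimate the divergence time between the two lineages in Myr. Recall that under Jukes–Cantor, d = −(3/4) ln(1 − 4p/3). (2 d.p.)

7.83

d = −(3/4) ln(1 − 4p/3) = −0.75 ln(1 − 0.381333) = −0.75 ln(0.618667)
  = −0.75 × (-0.480188) = 0.360141 substitutions/site.
Under a molecular clock d = 2μt, so t = d/(2μ) = 0.360141 / (2 × 0.023) = 7.83 Myr.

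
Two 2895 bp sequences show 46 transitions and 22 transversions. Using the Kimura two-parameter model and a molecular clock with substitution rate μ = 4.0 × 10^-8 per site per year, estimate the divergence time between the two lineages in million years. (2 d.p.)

0.30

P = 46/2895 ≈ 0.015889 and Q = 22/2895 ≈ 0.007599.
Under the Kimura two-parameter model, d = −½ ln(1 − 2P − Q) − ¼ ln(1 − 2Q).
1 − 2P − Q = 0.960623, giving −½ ln(0.960623) = 0.020087.
1 − 2Q = 0.984802, giving −¼ ln(0.984802) = 0.003829.
d = 0.020087 + 0.003829 = 0.023916.
Under a molecular clock d = 2μt, so t = d/(2μ) = 0.023916 / (2 × 4.0 × 10^-8) = 0.30 million years.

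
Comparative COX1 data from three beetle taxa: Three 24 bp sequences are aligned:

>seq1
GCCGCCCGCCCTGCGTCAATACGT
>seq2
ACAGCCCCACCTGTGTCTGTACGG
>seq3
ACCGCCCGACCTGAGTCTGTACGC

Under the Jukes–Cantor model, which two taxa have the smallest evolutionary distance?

seq2 and seq3

seq1–seq2: 8/24 differ, p = 0.333, d = 0.441.
seq1–seq3: 6/24 differ, p = 0.250, d = 0.304.
seq2–seq3: 4/24 differ, p = 0.167, d = 0.188.
The smallest distance is between seq2 and seq3.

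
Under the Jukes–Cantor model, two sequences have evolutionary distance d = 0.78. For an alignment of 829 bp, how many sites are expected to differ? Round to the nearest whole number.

402

Invert JC69: p = (3/4)(1 − e^(−4d/3)) = 0.75 × (1 − e^(-1.04)) = 0.75 × (1 − 0.353455) = 0.484909.
Expected differing sites = pL ≈ 0.484909 × 829 = 401.989561 ≈ 402.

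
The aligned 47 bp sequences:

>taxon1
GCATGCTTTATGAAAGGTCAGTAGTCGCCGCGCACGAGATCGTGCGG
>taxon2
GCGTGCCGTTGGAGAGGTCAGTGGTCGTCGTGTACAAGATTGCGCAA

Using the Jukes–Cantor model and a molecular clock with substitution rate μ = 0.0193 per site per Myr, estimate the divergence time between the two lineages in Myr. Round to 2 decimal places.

10.77

The sequences differ at 15 of 47 sites, so p = 15/47 ≈ 0.319149.
d = −(3/4) ln(1 − 4p/3) = −0.75 ln(1 − 0.425532) = −0.75 ln(0.574468)
  = −0.75 × (-0.554311) = 0.415733 substitutions/site.
Under a molecular clock d = 2μt, so t = d/(2μ) = 0.415733 / (2 × 0.0193) = 10.77 Myr.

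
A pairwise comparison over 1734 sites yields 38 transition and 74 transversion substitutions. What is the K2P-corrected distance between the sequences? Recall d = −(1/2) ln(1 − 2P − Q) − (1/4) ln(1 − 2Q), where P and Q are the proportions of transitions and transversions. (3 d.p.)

0.068

P = 38/1734 ≈ 0.021915 and Q = 74/1734 ≈ 0.042676.
Under the Kimura two-parameter model, d = −½ ln(1 − 2P − Q) − ¼ ln(1 − 2Q).
1 − 2P − Q = 0.913494, giving −½ ln(0.913494) = 0.045239.
1 − 2Q = 0.914648, giving −¼ ln(0.914648) = 0.022304.
d = 0.045239 + 0.022304 = 0.067543.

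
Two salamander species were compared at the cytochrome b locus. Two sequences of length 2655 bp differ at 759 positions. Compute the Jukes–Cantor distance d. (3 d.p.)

0.360

p = 759/2655 ≈ 0.285876.
d = −(3/4) ln(1 − 4p/3) = −0.75 ln(1 − 0.381168) = −0.75 ln(0.618832)
  = −0.75 × (-0.479921) = 0.359941 substitutions/site.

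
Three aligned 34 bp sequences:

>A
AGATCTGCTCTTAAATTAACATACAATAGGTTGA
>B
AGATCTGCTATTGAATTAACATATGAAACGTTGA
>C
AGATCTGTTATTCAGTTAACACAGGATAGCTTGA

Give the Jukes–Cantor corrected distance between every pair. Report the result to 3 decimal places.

A–B: 6/34 sites differ → p ≈ 0.176471, d = −0.75 ln(1 − 0.235295) = 0.201199 ≈ 0.201.
A–C: 8/34 sites differ → p ≈ 0.235294, d = −0.75 ln(1 − 0.313725) = 0.282358 ≈ 0.282.
B–C: 8/34 sites differ → p ≈ 0.235294, d = −0.75 ln(1 − 0.313725) = 0.282358 ≈ 0.282.

d(A,B) = 0.201, d(A,C) = 0.282, d(B,C) = 0.282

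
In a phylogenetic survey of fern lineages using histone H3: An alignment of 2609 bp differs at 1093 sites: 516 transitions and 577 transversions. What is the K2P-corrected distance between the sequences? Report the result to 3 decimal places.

0.625

P = 516/2609 ≈ 0.197777 and Q = 577/2609 ≈ 0.221158.
Under the Kimura two-parameter model, d = −½ ln(1 − 2P − Q) − ¼ ln(1 − 2Q).
1 − 2P − Q = 0.383288, giving −½ ln(0.383288) = 0.479484.
1 − 2Q = 0.557684, giving −¼ ln(0.557684) = 0.145991.
d = 0.479484 + 0.145991 = 0.625475.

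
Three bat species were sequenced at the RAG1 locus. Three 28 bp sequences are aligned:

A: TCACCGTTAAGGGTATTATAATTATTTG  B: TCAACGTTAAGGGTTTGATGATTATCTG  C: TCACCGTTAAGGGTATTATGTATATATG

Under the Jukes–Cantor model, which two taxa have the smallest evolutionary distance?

A–B: 5/28 differ, p = 0.179, d = 0.204.
A–C: 4/28 differ, p = 0.143, d = 0.158.
B–C: 6/28 differ, p = 0.214, d = 0.252.
The smallest distance is between A and C.

A and C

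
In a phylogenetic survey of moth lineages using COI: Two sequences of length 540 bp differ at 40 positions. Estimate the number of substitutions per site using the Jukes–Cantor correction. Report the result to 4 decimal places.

p = 40/540 ≈ 0.074074.
d = −(3/4) ln(1 − 4p/3) = −0.75 ln(1 − 0.098765) = −0.75 ln(0.901235)
  = −0.75 × (-0.103989) = 0.077992 substitutions/site.

0.0780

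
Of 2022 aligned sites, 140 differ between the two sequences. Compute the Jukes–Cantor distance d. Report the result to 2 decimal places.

0.07

p = 140/2022 ≈ 0.069238.
d = −(3/4) ln(1 − 4p/3) = −0.75 ln(1 − 0.092317) = −0.75 ln(0.907683)
  = −0.75 × (-0.096860) = 0.072645 substitutions/site.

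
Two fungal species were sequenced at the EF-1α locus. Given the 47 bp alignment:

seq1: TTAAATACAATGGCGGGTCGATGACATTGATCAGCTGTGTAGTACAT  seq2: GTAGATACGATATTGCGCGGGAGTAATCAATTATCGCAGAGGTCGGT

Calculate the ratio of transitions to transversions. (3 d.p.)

Transitions are A↔G and C↔T; transversions are all other mismatches.
Transitions: 11. Transversions: 14.
R = 11/14 = 0.785714… ≈ 0.786 (to 3 d.p.).

0.786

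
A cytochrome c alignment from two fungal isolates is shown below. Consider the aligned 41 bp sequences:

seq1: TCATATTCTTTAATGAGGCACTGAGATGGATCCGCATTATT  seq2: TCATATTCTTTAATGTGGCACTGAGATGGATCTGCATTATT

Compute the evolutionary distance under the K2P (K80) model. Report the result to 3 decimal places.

Of 41 sites, 1 differences are transitions and 1 are transversions, so P = 1/41 ≈ 0.02439 and Q = 1/41 ≈ 0.02439.
Under the Kimura two-parameter model, d = −½ ln(1 − 2P − Q) − ¼ ln(1 − 2Q).
1 − 2P − Q = 0.92683, giving −½ ln(0.92683) = 0.037993.
1 − 2Q = 0.95122, giving −¼ ln(0.95122) = 0.012502.
d = 0.037993 + 0.012502 = 0.050495.

0.050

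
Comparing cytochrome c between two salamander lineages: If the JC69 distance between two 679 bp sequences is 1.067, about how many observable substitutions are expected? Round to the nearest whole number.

Invert JC69: p = (3/4)(1 − e^(−4d/3)) = 0.75 × (1 − e^(-1.422667)) = 0.75 × (1 − 0.241070) = 0.569198.
Expected differing sites = pL ≈ 0.569198 × 679 = 386.485442 ≈ 386.

386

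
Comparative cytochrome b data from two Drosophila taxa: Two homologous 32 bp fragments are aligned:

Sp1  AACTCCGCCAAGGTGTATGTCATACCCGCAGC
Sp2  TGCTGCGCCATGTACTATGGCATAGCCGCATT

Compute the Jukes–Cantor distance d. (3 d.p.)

0.460

The sequences differ at 11 of 32 sites, so p = 11/32 = 0.34375.
d = −(3/4) ln(1 − 4p/3) = −0.75 ln(1 − 0.458333) = −0.75 ln(0.541667)
  = −0.75 × (-0.613104) = 0.459828 substitutions/site.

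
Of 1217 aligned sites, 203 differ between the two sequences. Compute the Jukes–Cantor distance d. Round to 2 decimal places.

0.19

p = 203/1217 ≈ 0.166804.
d = −(3/4) ln(1 − 4p/3) = −0.75 ln(1 − 0.222405) = −0.75 ln(0.777595)
  = −0.75 × (-0.251549) = 0.188662 substitutions/site.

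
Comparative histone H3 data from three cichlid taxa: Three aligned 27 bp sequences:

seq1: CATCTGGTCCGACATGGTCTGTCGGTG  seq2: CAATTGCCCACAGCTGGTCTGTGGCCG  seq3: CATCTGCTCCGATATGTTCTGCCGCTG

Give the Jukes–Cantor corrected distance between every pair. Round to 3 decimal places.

d(seq1,seq2) = 0.588, d(seq1,seq3) = 0.213, d(seq2,seq3) = 0.588

seq1–seq2: 11/27 sites differ → p ≈ 0.407407, d = −0.75 ln(1 − 0.543209) = 0.587647 ≈ 0.588.
seq1–seq3: 5/27 sites differ → p ≈ 0.185185, d = −0.75 ln(1 − 0.246913) = 0.212681 ≈ 0.213.
seq2–seq3: 11/27 sites differ → p ≈ 0.407407, d = −0.75 ln(1 − 0.543209) = 0.587647 ≈ 0.588.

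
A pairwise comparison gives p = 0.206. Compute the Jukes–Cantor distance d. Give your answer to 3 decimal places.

d = −(3/4) ln(1 − 4p/3) = −0.75 ln(1 − 0.274667) = −0.75 ln(0.725333)
  = −0.75 × (-0.321124) = 0.240843 substitutions/site.

0.241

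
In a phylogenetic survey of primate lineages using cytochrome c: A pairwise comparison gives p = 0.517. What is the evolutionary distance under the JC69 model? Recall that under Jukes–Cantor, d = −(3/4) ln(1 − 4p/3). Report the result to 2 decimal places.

d = −(3/4) ln(1 − 4p/3) = −0.75 ln(1 − 0.689333) = −0.75 ln(0.310667)
  = −0.75 × (-1.169034) = 0.876776 substitutions/site.

0.88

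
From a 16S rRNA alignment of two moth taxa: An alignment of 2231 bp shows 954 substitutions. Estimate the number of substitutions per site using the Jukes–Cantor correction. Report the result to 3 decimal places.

p = 954/2231 ≈ 0.427611.
d = −(3/4) ln(1 − 4p/3) = −0.75 ln(1 − 0.570148) = −0.75 ln(0.429852)
  = −0.75 × (-0.844314) = 0.633236 substitutions/site.

0.633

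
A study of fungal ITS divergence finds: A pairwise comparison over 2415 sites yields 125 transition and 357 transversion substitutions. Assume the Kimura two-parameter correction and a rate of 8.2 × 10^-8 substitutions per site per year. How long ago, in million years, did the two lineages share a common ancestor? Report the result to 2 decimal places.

P = 125/2415 ≈ 0.05176 and Q = 357/2415 ≈ 0.147826.
Under the Kimura two-parameter model, d = −½ ln(1 − 2P − Q) − ¼ ln(1 − 2Q).
1 − 2P − Q = 0.748654, giving −½ ln(0.748654) = 0.144739.
1 − 2Q = 0.704348, giving −¼ ln(0.704348) = 0.087621.
d = 0.144739 + 0.087621 = 0.232360.
Under a molecular clock d = 2μt, so t = d/(2μ) = 0.232360 / (2 × 8.2 × 10^-8) = 1.42 million years.

1.42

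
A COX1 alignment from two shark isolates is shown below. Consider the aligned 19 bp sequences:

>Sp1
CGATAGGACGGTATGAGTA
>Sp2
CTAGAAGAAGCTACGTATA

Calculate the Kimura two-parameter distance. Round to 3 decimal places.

Of 19 sites, 3 differences are transitions and 5 are transversions, so P = 3/19 ≈ 0.157895 and Q = 5/19 ≈ 0.263158.
Under the Kimura two-parameter model, d = −½ ln(1 − 2P − Q) − ¼ ln(1 − 2Q).
1 − 2P − Q = 0.421052, giving −½ ln(0.421052) = 0.432499.
1 − 2Q = 0.473684, giving −¼ ln(0.473684) = 0.186804.
d = 0.432499 + 0.186804 = 0.619303.

0.619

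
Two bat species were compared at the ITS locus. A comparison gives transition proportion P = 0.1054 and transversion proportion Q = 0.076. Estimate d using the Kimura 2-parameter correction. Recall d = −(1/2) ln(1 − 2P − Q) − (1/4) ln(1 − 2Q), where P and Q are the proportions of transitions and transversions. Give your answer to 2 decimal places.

Under the Kimura two-parameter model, d = −½ ln(1 − 2P − Q) − ¼ ln(1 − 2Q).
1 − 2P − Q = 0.7132, giving −½ ln(0.7132) = 0.168997.
1 − 2Q = 0.848, giving −¼ ln(0.848) = 0.041219.
d = 0.168997 + 0.041219 = 0.210216.

0.21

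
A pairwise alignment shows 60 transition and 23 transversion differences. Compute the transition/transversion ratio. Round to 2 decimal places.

R = 60/23 = 2.608695… ≈ 2.61 (to 2 d.p.).

2.61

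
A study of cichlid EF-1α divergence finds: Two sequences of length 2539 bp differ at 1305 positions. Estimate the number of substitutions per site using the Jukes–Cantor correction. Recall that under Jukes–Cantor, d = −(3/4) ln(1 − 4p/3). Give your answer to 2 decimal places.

p = 1305/2539 ≈ 0.513982.
d = −(3/4) ln(1 − 4p/3) = −0.75 ln(1 − 0.685309) = −0.75 ln(0.314691)
  = −0.75 × (-1.156164) = 0.867123 substitutions/site.

0.87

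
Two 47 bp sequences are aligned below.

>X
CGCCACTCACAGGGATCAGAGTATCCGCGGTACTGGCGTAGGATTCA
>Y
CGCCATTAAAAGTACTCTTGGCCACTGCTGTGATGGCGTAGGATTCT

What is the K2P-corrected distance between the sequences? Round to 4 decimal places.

0.4939

Of 47 sites, 6 differences are transitions and 11 are transversions, so P = 6/47 ≈ 0.12766 and Q = 11/47 ≈ 0.234043.
Under the Kimura two-parameter model, d = −½ ln(1 − 2P − Q) − ¼ ln(1 − 2Q).
1 − 2P − Q = 0.510637, giving −½ ln(0.510637) = 0.336048.
1 − 2Q = 0.531914, giving −¼ ln(0.531914) = 0.157818.
d = 0.336048 + 0.157818 = 0.493866.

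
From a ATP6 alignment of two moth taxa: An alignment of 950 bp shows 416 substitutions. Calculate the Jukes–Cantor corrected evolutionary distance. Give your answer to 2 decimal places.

0.66

p = 416/950 ≈ 0.437895.
d = −(3/4) ln(1 − 4p/3) = −0.75 ln(1 − 0.58386) = −0.75 ln(0.41614)
  = −0.75 × (-0.876734) = 0.657551 substitutions/site.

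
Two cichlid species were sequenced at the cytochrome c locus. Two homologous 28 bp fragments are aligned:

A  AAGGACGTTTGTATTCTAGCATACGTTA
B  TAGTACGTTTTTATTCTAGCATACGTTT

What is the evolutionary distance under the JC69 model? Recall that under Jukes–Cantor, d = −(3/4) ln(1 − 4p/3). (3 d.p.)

0.158

The sequences differ at 4 of 28 sites (1, 4, 11, 28), so p = 4/28 ≈ 0.142857.
d = −(3/4) ln(1 − 4p/3) = −0.75 ln(1 − 0.190476) = −0.75 ln(0.809524)
  = −0.75 × (-0.211309) = 0.158482 substitutions/site.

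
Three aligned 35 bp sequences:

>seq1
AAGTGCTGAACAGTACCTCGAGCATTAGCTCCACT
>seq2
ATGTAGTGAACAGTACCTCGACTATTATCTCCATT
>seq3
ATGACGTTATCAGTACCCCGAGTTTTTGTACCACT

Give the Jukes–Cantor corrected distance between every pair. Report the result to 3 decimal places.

seq1–seq2: 7/35 sites differ → p = 0.2, d = −0.75 ln(1 − 0.266667) = 0.232617 ≈ 0.233.
seq1–seq3: 12/35 sites differ → p ≈ 0.342857, d = −0.75 ln(1 − 0.457143) = 0.458182 ≈ 0.458.
seq2–seq3: 12/35 sites differ → p ≈ 0.342857, d = −0.75 ln(1 − 0.457143) = 0.458182 ≈ 0.458.

d(seq1,seq2) = 0.233, d(seq1,seq3) = 0.458, d(seq2,seq3) = 0.458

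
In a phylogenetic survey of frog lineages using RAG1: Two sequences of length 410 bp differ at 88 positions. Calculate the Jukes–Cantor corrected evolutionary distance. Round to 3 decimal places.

0.253

p = 88/410 ≈ 0.214634.
d = −(3/4) ln(1 − 4p/3) = −0.75 ln(1 − 0.286179) = −0.75 ln(0.713821)
  = −0.75 × (-0.337123) = 0.252842 substitutions/site.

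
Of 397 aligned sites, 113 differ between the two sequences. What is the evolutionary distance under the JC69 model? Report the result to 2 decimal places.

p = 113/397 ≈ 0.284635.
d = −(3/4) ln(1 − 4p/3) = −0.75 ln(1 − 0.379513) = −0.75 ln(0.620487)
  = −0.75 × (-0.477251) = 0.357938 substitutions/site.

0.36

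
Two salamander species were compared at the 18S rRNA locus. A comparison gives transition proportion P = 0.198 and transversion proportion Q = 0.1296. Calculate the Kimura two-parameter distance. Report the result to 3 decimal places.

Under the Kimura two-parameter model, d = −½ ln(1 − 2P − Q) − ¼ ln(1 − 2Q).
1 − 2P − Q = 0.4744, giving −½ ln(0.4744) = 0.372852.
1 − 2Q = 0.7408, giving −¼ ln(0.7408) = 0.075006.
d = 0.372852 + 0.075006 = 0.447858.

0.448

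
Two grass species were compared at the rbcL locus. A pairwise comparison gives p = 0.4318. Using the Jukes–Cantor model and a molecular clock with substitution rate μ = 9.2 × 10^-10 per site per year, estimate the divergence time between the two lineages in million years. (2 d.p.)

d = −(3/4) ln(1 − 4p/3) = −0.75 ln(1 − 0.575733) = −0.75 ln(0.424267)
  = −0.75 × (-0.857392) = 0.643044 substitutions/site.
Under a molecular clock d = 2μt, so t = d/(2μ) = 0.643044 / (2 × 9.2 × 10^-10) = 349.48 million years.

349.48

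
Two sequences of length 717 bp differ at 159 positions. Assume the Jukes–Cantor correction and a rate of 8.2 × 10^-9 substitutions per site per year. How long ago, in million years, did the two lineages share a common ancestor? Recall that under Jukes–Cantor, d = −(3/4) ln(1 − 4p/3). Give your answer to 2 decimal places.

16.03

p = 159/717 ≈ 0.221757.
d = −(3/4) ln(1 − 4p/3) = −0.75 ln(1 − 0.295676) = −0.75 ln(0.704324)
  = −0.75 × (-0.350517) = 0.262888 substitutions/site.
Under a molecular clock d = 2μt, so t = d/(2μ) = 0.262888 / (2 × 8.2 × 10^-9) = 16.03 million years.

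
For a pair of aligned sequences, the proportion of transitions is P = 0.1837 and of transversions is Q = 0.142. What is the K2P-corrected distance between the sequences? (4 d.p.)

0.4396

Under the Kimura two-parameter model, d = −½ ln(1 − 2P − Q) − ¼ ln(1 − 2Q).
1 − 2P − Q = 0.4906, giving −½ ln(0.4906) = 0.356063.
1 − 2Q = 0.716, giving −¼ ln(0.716) = 0.083519.
d = 0.356063 + 0.083519 = 0.439582.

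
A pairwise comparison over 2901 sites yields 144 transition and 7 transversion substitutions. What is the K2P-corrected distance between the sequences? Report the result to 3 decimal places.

0.055

P = 144/2901 ≈ 0.049638 and Q = 7/2901 ≈ 0.002413.
Under the Kimura two-parameter model, d = −½ ln(1 − 2P − Q) − ¼ ln(1 − 2Q).
1 − 2P − Q = 0.898311, giving −½ ln(0.898311) = 0.053619.
1 − 2Q = 0.995174, giving −¼ ln(0.995174) = 0.001209.
d = 0.053619 + 0.001209 = 0.054828.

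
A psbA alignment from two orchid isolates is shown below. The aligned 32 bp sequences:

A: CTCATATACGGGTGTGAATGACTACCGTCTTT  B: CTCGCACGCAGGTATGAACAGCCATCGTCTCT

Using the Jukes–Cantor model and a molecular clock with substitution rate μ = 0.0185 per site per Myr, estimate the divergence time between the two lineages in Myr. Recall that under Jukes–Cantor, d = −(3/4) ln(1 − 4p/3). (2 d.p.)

The sequences differ at 12 of 32 sites, so p = 12/32 = 0.375.
d = −(3/4) ln(1 − 4p/3) = −0.75 ln(1 − 0.5) = −0.75 ln(0.5)
  = −0.75 × (-0.693147) = 0.519860 substitutions/site.
Under a molecular clock d = 2μt, so t = d/(2μ) = 0.519860 / (2 × 0.0185) = 14.05 Myr.

14.05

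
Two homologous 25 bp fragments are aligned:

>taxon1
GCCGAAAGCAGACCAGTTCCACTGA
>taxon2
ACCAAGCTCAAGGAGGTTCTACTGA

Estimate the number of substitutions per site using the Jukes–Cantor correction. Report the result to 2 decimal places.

0.66

The sequences differ at 11 of 25 sites, so p = 11/25 = 0.44.
d = −(3/4) ln(1 − 4p/3) = −0.75 ln(1 − 0.586667) = −0.75 ln(0.413333)
  = −0.75 × (-0.883502) = 0.662627 substitutions/site.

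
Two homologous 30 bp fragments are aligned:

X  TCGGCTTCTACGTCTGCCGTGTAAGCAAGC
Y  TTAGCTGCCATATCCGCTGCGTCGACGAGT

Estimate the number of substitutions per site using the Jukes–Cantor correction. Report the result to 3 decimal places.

0.730

The sequences differ at 14 of 30 sites, so p = 14/30 ≈ 0.466667.
d = −(3/4) ln(1 − 4p/3) = −0.75 ln(1 − 0.622223) = −0.75 ln(0.377777)
  = −0.75 × (-0.973451) = 0.730088 substitutions/site.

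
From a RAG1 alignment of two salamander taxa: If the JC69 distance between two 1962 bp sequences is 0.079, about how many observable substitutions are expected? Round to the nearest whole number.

Invert JC69: p = (3/4)(1 − e^(−4d/3)) = 0.75 × (1 − e^(-0.105333)) = 0.75 × (1 − 0.900025) = 0.074981.
Expected differing sites = pL ≈ 0.074981 × 1962 = 147.112722 ≈ 147.

147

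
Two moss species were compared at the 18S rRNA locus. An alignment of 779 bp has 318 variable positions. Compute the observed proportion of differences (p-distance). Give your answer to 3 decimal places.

p = 318/779 = 0.408215… ≈ 0.408 (to 3 d.p.).

0.408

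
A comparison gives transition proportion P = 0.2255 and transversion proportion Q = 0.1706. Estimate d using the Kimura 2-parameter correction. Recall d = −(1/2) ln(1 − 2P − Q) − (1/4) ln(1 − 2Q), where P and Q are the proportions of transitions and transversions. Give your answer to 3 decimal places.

Under the Kimura two-parameter model, d = −½ ln(1 − 2P − Q) − ¼ ln(1 − 2Q).
1 − 2P − Q = 0.3784, giving −½ ln(0.3784) = 0.485902.
1 − 2Q = 0.6588, giving −¼ ln(0.6588) = 0.104334.
d = 0.485902 + 0.104334 = 0.590236.

0.590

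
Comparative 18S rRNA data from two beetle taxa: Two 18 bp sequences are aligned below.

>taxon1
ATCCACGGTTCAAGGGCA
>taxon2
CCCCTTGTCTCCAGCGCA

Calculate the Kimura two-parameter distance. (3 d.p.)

Of 18 sites, 3 differences are transitions and 5 are transversions, so P = 3/18 ≈ 0.166667 and Q = 5/18 ≈ 0.277778.
Under the Kimura two-parameter model, d = −½ ln(1 − 2P − Q) − ¼ ln(1 − 2Q).
1 − 2P − Q = 0.388888, giving −½ ln(0.388888) = 0.472232.
1 − 2Q = 0.444444, giving −¼ ln(0.444444) = 0.202733.
d = 0.472232 + 0.202733 = 0.674965.

0.675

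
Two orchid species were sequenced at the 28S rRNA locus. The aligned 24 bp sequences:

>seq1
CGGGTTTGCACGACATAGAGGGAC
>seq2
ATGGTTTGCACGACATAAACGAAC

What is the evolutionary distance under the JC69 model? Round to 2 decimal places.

0.24

The sequences differ at 5 of 24 sites (1, 2, 18, 20, 22), so p = 5/24 ≈ 0.208333.
d = −(3/4) ln(1 − 4p/3) = −0.75 ln(1 − 0.277777) = −0.75 ln(0.722223)
  = −0.75 × (-0.325421) = 0.244066 substitutions/site.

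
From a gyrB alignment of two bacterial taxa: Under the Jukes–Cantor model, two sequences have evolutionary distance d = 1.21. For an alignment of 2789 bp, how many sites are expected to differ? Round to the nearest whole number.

1675

Invert JC69: p = (3/4)(1 − e^(−4d/3)) = 0.75 × (1 − e^(-1.613333)) = 0.75 × (1 − 0.199222) = 0.600584.
Expected differing sites = pL ≈ 0.600584 × 2789 = 1675.028776 ≈ 1675.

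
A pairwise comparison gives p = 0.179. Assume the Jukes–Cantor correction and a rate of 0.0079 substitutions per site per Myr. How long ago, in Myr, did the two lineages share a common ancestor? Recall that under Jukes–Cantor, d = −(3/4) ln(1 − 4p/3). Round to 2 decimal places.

d = −(3/4) ln(1 − 4p/3) = −0.75 ln(1 − 0.238667) = −0.75 ln(0.761333)
  = −0.75 × (-0.272684) = 0.204513 substitutions/site.
Under a molecular clock d = 2μt, so t = d/(2μ) = 0.204513 / (2 × 0.0079) = 12.94 Myr.

12.94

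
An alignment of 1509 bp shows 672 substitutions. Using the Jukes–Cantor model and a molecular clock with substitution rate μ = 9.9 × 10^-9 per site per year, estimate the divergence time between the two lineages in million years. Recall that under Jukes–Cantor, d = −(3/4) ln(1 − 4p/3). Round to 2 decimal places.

34.12

p = 672/1509 ≈ 0.445328.
d = −(3/4) ln(1 − 4p/3) = −0.75 ln(1 − 0.593771) = −0.75 ln(0.406229)
  = −0.75 × (-0.900838) = 0.675629 substitutions/site.
Under a molecular clock d = 2μt, so t = d/(2μ) = 0.675629 / (2 × 9.9 × 10^-9) = 34.12 million years.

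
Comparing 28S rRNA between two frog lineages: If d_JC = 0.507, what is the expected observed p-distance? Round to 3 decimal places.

p = (3/4)(1 − e^(−4d/3)) = 0.75 × (1 − e^(-0.676)) = 0.75 × (1 − 0.508648) = 0.368514.

0.369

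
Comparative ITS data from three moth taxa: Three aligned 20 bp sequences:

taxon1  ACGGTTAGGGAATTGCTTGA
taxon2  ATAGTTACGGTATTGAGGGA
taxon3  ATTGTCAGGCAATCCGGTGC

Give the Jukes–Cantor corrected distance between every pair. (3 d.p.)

d(taxon1,taxon2) = 0.471, d(taxon1,taxon3) = 0.687, d(taxon2,taxon3) = 0.824

taxon1–taxon2: 7/20 sites differ → p = 0.35, d = −0.75 ln(1 − 0.466667) = 0.471457 ≈ 0.471.
taxon1–taxon3: 9/20 sites differ → p = 0.45, d = −0.75 ln(1 − 0.6) = 0.687218 ≈ 0.687.
taxon2–taxon3: 10/20 sites differ → p = 0.5, d = −0.75 ln(1 − 0.666667) = 0.823960 ≈ 0.824.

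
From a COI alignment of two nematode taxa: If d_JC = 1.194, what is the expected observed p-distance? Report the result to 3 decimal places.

0.597

p = (3/4)(1 − e^(−4d/3)) = 0.75 × (1 − e^(-1.592)) = 0.75 × (1 − 0.203518) = 0.597362.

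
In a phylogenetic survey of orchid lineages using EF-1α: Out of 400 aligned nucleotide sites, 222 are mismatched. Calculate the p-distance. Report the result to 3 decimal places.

p = 222/400 = 0.555.

0.555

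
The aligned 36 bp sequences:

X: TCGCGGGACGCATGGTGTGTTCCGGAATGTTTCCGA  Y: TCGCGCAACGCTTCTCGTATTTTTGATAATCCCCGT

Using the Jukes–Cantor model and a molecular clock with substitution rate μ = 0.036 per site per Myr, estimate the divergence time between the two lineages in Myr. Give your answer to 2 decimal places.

9.35

The sequences differ at 16 of 36 sites, so p = 16/36 ≈ 0.444444.
d = −(3/4) ln(1 − 4p/3) = −0.75 ln(1 − 0.592592) = −0.75 ln(0.407408)
  = −0.75 × (-0.897940) = 0.673455 substitutions/site.
Under a molecular clock d = 2μt, so t = d/(2μ) = 0.673455 / (2 × 0.036) = 9.35 Myr.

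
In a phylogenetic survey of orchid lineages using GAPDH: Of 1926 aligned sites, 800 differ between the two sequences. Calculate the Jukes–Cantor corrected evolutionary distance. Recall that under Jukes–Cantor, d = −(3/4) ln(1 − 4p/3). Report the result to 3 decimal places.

p = 800/1926 ≈ 0.415369.
d = −(3/4) ln(1 − 4p/3) = −0.75 ln(1 − 0.553825) = −0.75 ln(0.446175)
  = −0.75 × (-0.807044) = 0.605283 substitutions/site.

0.605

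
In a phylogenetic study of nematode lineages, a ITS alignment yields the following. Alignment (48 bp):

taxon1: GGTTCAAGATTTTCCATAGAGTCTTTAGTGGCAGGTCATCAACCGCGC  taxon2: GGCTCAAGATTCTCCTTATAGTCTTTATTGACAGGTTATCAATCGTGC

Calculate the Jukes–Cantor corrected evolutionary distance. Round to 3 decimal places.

The sequences differ at 9 of 48 sites (3, 12, 16, 19, 28, 31, 37, 43, 46), so p = 9/48 = 0.1875.
d = −(3/4) ln(1 − 4p/3) = −0.75 ln(1 − 0.25) = −0.75 ln(0.75)
  = −0.75 × (-0.287682) = 0.215762 substitutions/site.

0.216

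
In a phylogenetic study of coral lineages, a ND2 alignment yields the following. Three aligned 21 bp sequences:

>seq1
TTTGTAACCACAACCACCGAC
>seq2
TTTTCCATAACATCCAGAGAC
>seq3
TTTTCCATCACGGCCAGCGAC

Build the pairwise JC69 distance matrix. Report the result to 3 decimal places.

seq1–seq2: 8/21 sites differ → p ≈ 0.380952, d = −0.75 ln(1 − 0.507936) = 0.531860 ≈ 0.532.
seq1–seq3: 7/21 sites differ → p ≈ 0.333333, d = −0.75 ln(1 − 0.444444) = 0.440839 ≈ 0.441.
seq2–seq3: 4/21 sites differ → p ≈ 0.190476, d = −0.75 ln(1 − 0.253968) = 0.219740 ≈ 0.220.

d(seq1,seq2) = 0.532, d(seq1,seq3) = 0.441, d(seq2,seq3) = 0.220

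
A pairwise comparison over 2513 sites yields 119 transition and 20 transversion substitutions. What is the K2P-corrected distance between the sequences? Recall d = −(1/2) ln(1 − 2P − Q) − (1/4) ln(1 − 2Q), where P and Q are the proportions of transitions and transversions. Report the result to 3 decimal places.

P = 119/2513 ≈ 0.047354 and Q = 20/2513 ≈ 0.007959.
Under the Kimura two-parameter model, d = −½ ln(1 − 2P − Q) − ¼ ln(1 − 2Q).
1 − 2P − Q = 0.897333, giving −½ ln(0.897333) = 0.054164.
1 − 2Q = 0.984082, giving −¼ ln(0.984082) = 0.004012.
d = 0.054164 + 0.004012 = 0.058176.

0.058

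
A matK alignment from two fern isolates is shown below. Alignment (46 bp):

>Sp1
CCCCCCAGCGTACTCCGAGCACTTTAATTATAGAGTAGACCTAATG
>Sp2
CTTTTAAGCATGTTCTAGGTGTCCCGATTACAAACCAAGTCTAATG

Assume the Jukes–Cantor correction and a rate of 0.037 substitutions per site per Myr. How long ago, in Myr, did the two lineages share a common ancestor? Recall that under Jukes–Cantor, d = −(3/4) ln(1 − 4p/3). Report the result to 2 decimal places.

13.07

The sequences differ at 25 of 46 sites, so p = 25/46 ≈ 0.543478.
d = −(3/4) ln(1 − 4p/3) = −0.75 ln(1 − 0.724637) = −0.75 ln(0.275363)
  = −0.75 × (-1.289665) = 0.967249 substitutions/site.
Under a molecular clock d = 2μt, so t = d/(2μ) = 0.967249 / (2 × 0.037) = 13.07 Myr.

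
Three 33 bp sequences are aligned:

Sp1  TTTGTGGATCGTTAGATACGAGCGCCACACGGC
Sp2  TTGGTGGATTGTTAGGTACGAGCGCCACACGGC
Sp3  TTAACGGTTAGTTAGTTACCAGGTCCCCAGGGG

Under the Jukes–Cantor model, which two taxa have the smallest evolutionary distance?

Sp1–Sp2: 3/33 differ, p = 0.091, d = 0.097.
Sp1–Sp3: 12/33 differ, p = 0.364, d = 0.497.
Sp2–Sp3: 12/33 differ, p = 0.364, d = 0.497.
The smallest distance is between Sp1 and Sp2.

Sp1 and Sp2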